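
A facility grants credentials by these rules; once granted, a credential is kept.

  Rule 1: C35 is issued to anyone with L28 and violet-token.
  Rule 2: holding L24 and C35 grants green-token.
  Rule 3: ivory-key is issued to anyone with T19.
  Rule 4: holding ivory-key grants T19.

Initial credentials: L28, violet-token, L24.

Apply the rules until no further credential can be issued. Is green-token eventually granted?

Holding L28 and violet-token grants C35 (Rule 1).
Holding L24 and C35 grants green-token (Rule 2).

Yes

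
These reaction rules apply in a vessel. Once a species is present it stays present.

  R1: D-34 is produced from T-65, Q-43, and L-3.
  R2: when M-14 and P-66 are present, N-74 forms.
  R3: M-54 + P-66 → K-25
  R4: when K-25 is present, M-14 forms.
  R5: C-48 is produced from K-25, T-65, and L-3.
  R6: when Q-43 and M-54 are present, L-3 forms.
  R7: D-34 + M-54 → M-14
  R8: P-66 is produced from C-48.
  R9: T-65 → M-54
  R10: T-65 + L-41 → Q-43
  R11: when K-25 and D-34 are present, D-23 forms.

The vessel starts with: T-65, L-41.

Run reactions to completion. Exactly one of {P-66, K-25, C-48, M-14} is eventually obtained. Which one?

M-14

T-65 present → M-54 forms (R9).
T-65 and L-41 present → Q-43 forms (R10).
Q-43 and M-54 present → L-3 forms (R6).
T-65, Q-43, and L-3 present → D-34 forms (R1).
D-34 and M-54 present → M-14 forms (R7).
C-48 would need K-25, T-65, and L-3 (R5), but K-25 never forms. P-66 would need C-48 (R8), but C-48 never forms. K-25 would need M-54 and P-66 (R3), but P-66 never forms.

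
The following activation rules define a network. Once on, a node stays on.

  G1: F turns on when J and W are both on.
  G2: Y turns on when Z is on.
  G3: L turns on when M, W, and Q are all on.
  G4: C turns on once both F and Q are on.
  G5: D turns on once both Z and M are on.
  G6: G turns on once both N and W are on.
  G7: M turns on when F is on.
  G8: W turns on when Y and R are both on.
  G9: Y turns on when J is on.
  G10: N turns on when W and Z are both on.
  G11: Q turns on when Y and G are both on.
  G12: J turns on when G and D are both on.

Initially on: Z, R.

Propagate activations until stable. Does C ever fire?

C would need F and Q (G4), but F never turns on.

No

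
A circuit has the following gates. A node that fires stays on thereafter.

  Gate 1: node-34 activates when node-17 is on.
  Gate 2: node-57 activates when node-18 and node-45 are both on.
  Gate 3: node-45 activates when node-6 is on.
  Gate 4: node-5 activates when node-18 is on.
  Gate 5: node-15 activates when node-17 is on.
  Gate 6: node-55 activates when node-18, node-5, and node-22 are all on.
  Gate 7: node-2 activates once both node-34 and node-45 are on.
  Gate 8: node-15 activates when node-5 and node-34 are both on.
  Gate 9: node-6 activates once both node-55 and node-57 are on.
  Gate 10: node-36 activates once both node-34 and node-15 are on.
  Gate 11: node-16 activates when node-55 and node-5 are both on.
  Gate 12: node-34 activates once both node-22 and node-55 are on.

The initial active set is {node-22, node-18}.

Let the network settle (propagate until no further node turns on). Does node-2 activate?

node-2 would need node-34 and node-45 (Gate 7), but node-45 never turns on.

No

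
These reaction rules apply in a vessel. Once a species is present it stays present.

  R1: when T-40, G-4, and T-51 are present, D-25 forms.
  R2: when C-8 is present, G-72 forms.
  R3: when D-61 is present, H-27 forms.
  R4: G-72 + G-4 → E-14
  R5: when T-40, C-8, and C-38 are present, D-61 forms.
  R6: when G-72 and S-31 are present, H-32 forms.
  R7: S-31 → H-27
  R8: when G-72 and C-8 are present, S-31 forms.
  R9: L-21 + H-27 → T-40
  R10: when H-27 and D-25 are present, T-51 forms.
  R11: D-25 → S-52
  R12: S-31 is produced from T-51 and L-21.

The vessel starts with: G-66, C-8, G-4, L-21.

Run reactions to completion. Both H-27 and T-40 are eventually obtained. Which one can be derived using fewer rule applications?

H-27: C-8 present → G-72 forms (R2). G-72 and C-8 present → S-31 forms (R8). S-31 present → H-27 forms (R7). [3 rule applications]
T-40: C-8 present → G-72 forms (R2). G-72 and C-8 present → S-31 forms (R8). S-31 present → H-27 forms (R7). L-21 and H-27 present → T-40 forms (R9). [4 rule applications]
H-27 needs fewer.

H-27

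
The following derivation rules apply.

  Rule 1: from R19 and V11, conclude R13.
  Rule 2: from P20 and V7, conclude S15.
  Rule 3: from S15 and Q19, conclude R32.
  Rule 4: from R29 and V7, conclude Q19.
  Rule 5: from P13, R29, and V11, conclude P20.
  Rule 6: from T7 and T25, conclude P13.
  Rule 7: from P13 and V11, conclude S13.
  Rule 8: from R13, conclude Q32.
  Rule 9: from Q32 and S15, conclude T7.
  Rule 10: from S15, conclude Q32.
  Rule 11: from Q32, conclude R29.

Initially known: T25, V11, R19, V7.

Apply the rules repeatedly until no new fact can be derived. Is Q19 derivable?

From R19 and V11, Rule 1 gives R13.
R13 holds, so Q32 follows (Rule 8).
Q32 holds, so R29 follows (Rule 11).
R29 and V7 hold, so Q19 follows (Rule 4).

Yes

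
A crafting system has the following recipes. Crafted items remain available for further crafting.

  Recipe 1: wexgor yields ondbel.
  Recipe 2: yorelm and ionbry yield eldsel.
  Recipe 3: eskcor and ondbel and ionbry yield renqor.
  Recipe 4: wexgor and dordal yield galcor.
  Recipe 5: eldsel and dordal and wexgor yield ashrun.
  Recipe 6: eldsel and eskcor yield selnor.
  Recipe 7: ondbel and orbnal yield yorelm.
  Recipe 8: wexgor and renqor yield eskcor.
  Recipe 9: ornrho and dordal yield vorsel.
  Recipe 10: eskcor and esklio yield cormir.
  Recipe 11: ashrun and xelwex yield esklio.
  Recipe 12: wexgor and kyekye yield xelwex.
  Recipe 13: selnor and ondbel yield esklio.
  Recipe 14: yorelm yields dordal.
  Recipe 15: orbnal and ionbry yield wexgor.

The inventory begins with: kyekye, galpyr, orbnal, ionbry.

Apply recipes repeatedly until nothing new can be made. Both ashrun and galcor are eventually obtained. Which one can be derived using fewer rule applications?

galcor: Using Recipe 15, orbnal and ionbry make wexgor. wexgor → ondbel (Recipe 1). ondbel and orbnal → yorelm (Recipe 7). Using Recipe 14, yorelm makes dordal. wexgor and dordal → galcor (Recipe 4). [5 rule applications]
ashrun: orbnal and ionbry → wexgor (Recipe 15). wexgor → ondbel (Recipe 1). Using Recipe 7, ondbel and orbnal make yorelm. yorelm → dordal (Recipe 14). Using Recipe 2, yorelm and ionbry make eldsel. Using Recipe 5, eldsel, dordal, and wexgor make ashrun. [6 rule applications]
galcor needs fewer.

galcor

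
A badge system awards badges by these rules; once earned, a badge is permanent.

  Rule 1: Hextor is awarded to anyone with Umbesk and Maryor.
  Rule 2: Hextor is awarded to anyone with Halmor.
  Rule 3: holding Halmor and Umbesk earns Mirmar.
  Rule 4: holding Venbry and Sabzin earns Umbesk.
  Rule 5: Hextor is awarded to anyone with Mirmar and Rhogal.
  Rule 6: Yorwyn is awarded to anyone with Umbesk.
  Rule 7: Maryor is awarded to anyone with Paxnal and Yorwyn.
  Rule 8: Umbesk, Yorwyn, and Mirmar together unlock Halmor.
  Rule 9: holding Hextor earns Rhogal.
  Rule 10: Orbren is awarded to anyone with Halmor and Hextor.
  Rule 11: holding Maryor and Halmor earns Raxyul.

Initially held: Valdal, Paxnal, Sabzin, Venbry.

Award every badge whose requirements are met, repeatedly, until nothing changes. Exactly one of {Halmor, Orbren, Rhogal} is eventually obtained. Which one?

Rhogal

With Venbry and Sabzin, Umbesk is earned (Rule 4).
With Umbesk, Yorwyn is earned (Rule 6).
With Paxnal and Yorwyn, Maryor is earned (Rule 7).
With Umbesk and Maryor, Hextor is earned (Rule 1).
With Hextor, Rhogal is earned (Rule 9).
Orbren would need Halmor and Hextor (Rule 10), but Halmor is never earned. Halmor would need Umbesk, Yorwyn, and Mirmar (Rule 8), but Mirmar is never earned.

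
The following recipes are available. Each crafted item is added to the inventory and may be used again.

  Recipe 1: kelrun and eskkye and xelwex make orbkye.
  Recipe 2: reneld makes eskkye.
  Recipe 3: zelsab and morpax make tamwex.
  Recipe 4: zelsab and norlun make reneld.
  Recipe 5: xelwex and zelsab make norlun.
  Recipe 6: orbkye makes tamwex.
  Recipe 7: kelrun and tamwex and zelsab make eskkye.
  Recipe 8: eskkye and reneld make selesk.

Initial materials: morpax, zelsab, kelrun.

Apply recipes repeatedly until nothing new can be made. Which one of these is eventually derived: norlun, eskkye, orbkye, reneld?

eskkye

Using Recipe 3, zelsab and morpax make tamwex.
Using Recipe 7, kelrun, tamwex, and zelsab make eskkye.
orbkye would need kelrun, eskkye, and xelwex (Recipe 1), but xelwex is never obtained. norlun would need xelwex and zelsab (Recipe 5), but xelwex is never obtained. reneld would need zelsab and norlun (Recipe 4), but norlun is never obtained.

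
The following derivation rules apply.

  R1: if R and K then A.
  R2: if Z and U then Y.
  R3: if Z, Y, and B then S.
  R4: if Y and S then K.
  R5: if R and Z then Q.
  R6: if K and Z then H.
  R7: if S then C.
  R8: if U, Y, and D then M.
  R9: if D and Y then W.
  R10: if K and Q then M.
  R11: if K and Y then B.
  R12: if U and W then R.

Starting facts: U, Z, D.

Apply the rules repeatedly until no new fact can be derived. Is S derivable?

S would need Z, Y, and B (R3), but B is never established.

No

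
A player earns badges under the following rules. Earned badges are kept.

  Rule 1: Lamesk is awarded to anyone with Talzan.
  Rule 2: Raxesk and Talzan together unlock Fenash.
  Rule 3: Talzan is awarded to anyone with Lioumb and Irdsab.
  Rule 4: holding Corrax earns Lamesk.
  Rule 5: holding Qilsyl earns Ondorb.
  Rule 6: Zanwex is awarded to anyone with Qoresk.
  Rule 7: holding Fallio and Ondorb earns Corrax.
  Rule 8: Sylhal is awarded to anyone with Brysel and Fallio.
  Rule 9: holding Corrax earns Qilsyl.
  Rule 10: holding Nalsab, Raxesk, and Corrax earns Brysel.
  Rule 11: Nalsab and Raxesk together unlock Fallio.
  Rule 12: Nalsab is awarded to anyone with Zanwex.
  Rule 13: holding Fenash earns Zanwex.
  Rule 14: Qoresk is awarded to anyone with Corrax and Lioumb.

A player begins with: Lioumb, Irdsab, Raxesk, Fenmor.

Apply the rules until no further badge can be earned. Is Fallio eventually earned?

With Lioumb and Irdsab, Talzan is earned (Rule 3).
With Raxesk and Talzan, Fenash is earned (Rule 2).
With Fenash, Zanwex is earned (Rule 13).
With Zanwex, Nalsab is earned (Rule 12).
With Nalsab and Raxesk, Fallio is earned (Rule 11).

Yes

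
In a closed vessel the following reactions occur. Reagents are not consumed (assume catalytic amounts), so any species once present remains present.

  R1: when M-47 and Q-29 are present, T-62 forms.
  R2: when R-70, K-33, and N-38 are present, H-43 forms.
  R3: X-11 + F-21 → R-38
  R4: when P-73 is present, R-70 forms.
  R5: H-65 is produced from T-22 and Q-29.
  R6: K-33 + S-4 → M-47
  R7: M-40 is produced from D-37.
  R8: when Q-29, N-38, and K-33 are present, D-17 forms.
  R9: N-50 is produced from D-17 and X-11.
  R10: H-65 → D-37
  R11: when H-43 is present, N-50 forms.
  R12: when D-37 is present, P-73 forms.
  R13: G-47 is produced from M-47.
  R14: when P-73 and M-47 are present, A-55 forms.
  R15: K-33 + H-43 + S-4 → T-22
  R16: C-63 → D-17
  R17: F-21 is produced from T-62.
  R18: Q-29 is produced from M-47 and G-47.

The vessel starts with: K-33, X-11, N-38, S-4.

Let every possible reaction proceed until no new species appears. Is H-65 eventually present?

No

H-65 would need T-22 and Q-29 (R5), but T-22 never forms.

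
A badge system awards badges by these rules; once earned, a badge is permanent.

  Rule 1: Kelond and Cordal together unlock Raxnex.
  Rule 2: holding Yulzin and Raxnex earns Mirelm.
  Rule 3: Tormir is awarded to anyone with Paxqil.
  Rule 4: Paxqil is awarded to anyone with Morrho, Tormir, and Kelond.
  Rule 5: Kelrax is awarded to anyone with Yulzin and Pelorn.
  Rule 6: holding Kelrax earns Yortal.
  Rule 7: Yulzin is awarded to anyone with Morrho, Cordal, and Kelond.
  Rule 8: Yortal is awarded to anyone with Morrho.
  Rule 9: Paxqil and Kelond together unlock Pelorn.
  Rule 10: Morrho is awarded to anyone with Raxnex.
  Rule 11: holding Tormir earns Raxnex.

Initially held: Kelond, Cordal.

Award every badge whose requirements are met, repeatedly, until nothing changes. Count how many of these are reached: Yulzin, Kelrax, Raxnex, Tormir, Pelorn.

2

With Kelond and Cordal, Raxnex is earned (Rule 1).
With Raxnex, Morrho is earned (Rule 10).
With Morrho, Cordal, and Kelond, Yulzin is earned (Rule 7).
Yulzin: reached.
Kelrax would need Yulzin and Pelorn (Rule 5), but Pelorn is never earned.
Raxnex: reached.
Tormir would need Paxqil (Rule 3), but Paxqil is never earned.
Pelorn would need Paxqil and Kelond (Rule 9), but Paxqil is never earned.
Reached: Yulzin and Raxnex — 2 of the 5.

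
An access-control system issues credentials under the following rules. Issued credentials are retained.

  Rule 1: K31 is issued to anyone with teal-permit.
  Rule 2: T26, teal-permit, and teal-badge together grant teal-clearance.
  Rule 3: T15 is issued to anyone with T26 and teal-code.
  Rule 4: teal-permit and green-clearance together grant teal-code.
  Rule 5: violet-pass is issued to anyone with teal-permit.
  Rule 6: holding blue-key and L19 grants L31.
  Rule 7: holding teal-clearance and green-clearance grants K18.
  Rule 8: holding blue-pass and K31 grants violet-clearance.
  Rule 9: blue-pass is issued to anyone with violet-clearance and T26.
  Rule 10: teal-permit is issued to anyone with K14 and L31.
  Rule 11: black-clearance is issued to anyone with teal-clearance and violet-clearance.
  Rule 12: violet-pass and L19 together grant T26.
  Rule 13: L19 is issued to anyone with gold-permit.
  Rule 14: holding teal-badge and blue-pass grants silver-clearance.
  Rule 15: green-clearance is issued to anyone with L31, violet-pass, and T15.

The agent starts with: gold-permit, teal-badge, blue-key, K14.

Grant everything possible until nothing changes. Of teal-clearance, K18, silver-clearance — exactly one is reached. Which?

teal-clearance

Holding gold-permit grants L19 (Rule 13).
Holding blue-key and L19 grants L31 (Rule 6).
Holding K14 and L31 grants teal-permit (Rule 10).
Holding teal-permit grants violet-pass (Rule 5).
Holding violet-pass and L19 grants T26 (Rule 12).
Holding T26, teal-permit, and teal-badge grants teal-clearance (Rule 2).
K18 would need teal-clearance and green-clearance (Rule 7), but green-clearance is never granted. silver-clearance would need teal-badge and blue-pass (Rule 14), but blue-pass is never granted.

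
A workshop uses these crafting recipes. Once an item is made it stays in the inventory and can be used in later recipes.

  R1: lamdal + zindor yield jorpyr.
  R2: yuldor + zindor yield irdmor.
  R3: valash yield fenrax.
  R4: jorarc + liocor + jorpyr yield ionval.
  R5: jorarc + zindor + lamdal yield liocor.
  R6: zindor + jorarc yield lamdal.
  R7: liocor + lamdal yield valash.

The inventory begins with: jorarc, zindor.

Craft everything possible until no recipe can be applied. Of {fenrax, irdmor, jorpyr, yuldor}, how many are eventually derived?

zindor + jorarc → lamdal (R6).
Using R5, jorarc, zindor, and lamdal make liocor.
Using R1, lamdal and zindor make jorpyr.
Using R7, liocor and lamdal make valash.
valash → fenrax (R3).
fenrax: reached.
irdmor would need yuldor and zindor (R2), but yuldor is never obtained.
jorpyr: reached.
No rule produces yuldor, and it is not given.
Reached: fenrax and jorpyr — 2 of the 4.

2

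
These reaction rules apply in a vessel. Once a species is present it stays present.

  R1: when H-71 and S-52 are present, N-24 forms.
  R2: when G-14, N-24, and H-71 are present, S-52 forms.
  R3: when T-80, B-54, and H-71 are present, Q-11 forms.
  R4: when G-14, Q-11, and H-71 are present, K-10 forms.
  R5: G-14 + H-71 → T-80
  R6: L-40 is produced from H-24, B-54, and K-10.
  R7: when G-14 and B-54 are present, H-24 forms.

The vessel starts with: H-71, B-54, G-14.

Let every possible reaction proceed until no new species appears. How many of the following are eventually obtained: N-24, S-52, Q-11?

1

G-14 and H-71 present → T-80 forms (R5).
T-80, B-54, and H-71 present → Q-11 forms (R3).
N-24 would need H-71 and S-52 (R1), but S-52 never forms.
S-52 would need G-14, N-24, and H-71 (R2), but N-24 never forms.
Q-11: reached.
Reached: Q-11 — 1 of the 3.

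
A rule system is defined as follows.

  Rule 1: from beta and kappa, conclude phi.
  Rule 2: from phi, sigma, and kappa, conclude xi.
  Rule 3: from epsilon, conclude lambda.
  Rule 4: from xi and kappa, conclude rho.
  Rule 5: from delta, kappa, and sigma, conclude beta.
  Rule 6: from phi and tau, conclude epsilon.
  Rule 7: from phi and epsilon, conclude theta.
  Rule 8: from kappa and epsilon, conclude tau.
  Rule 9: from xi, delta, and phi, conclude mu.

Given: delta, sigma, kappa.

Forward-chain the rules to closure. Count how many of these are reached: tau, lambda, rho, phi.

2

From delta, kappa, and sigma, Rule 5 gives beta.
From beta and kappa, Rule 1 gives phi.
phi, sigma, and kappa hold, so xi follows (Rule 2).
xi and kappa hold, so rho follows (Rule 4).
tau would need kappa and epsilon (Rule 8), but epsilon is never established.
lambda would need epsilon (Rule 3), but epsilon is never established.
rho: reached.
phi: reached.
Reached: rho and phi — 2 of the 4.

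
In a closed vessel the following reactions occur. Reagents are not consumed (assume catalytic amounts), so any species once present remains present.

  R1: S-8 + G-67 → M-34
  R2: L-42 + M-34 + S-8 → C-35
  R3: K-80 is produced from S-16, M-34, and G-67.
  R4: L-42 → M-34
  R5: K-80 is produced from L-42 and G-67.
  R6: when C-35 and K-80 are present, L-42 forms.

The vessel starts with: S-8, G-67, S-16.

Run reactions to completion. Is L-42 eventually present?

L-42 would need C-35 and K-80 (R6), but C-35 never forms.

No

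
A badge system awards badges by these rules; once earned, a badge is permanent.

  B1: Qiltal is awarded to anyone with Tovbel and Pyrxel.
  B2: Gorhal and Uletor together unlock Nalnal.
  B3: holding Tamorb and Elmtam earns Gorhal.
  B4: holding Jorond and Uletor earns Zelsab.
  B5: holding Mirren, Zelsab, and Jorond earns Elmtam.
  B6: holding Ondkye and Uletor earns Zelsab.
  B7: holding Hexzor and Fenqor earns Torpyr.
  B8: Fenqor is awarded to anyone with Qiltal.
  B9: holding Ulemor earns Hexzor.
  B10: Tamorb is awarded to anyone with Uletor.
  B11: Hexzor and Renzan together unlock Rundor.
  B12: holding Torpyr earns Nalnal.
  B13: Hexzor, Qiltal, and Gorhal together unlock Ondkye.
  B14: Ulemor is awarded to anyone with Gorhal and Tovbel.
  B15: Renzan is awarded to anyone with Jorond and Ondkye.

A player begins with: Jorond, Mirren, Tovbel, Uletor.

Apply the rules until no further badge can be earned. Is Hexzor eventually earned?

With Jorond and Uletor, Zelsab is earned (B4).
With Uletor, Tamorb is earned (B10).
With Mirren, Zelsab, and Jorond, Elmtam is earned (B5).
With Tamorb and Elmtam, Gorhal is earned (B3).
With Gorhal and Tovbel, Ulemor is earned (B14).
With Ulemor, Hexzor is earned (B9).

Yes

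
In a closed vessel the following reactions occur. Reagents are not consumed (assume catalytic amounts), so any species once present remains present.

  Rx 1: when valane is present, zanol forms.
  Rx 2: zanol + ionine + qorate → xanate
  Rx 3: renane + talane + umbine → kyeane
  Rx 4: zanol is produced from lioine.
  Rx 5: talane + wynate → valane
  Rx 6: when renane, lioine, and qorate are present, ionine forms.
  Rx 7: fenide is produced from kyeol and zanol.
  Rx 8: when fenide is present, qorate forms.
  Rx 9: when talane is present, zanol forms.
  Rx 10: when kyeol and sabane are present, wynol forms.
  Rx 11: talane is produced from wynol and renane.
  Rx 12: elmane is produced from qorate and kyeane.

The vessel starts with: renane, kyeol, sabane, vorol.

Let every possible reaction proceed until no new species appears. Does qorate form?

Yes

kyeol and sabane present → wynol forms (Rx 10).
wynol and renane present → talane forms (Rx 11).
talane present → zanol forms (Rx 9).
kyeol and zanol present → fenide forms (Rx 7).
fenide present → qorate forms (Rx 8).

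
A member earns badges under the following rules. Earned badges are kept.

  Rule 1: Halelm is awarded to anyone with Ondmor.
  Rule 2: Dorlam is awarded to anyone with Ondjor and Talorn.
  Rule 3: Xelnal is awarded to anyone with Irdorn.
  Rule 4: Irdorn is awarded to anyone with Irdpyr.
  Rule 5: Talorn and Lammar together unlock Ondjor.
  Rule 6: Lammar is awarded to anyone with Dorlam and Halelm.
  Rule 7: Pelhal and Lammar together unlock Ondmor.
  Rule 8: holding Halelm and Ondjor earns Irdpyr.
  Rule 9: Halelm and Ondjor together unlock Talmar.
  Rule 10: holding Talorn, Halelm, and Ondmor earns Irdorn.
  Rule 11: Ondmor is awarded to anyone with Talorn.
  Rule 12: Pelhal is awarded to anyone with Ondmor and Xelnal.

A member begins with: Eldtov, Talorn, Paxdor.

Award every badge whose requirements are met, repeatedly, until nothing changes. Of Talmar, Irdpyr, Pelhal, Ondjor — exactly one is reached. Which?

With Talorn, Ondmor is earned (Rule 11).
With Ondmor, Halelm is earned (Rule 1).
With Talorn, Halelm, and Ondmor, Irdorn is earned (Rule 10).
With Irdorn, Xelnal is earned (Rule 3).
With Ondmor and Xelnal, Pelhal is earned (Rule 12).
Ondjor would need Talorn and Lammar (Rule 5), but Lammar is never earned. Irdpyr would need Halelm and Ondjor (Rule 8), but Ondjor is never earned. Talmar would need Halelm and Ondjor (Rule 9), but Ondjor is never earned.

Pelhal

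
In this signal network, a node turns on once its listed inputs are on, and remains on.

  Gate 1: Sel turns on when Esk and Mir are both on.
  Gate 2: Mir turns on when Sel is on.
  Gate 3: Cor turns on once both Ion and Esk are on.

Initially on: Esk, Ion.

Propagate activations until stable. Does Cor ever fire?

Gate 3: Ion and Esk on → Cor on.

Yes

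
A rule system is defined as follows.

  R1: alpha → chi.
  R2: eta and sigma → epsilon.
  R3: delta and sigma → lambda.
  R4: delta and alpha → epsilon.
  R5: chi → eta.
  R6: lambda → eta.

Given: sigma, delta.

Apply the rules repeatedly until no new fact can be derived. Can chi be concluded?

No

chi would need alpha (R1), but alpha is never established.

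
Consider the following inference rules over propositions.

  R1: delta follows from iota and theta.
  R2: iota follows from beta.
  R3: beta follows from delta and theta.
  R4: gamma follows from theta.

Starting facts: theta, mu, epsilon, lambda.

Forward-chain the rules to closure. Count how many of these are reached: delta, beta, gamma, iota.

1

theta holds, so gamma follows (R4).
delta would need iota and theta (R1), but iota is never established.
beta would need delta and theta (R3), but delta is never established.
gamma: reached.
iota would need beta (R2), but beta is never established.
Reached: gamma — 1 of the 4.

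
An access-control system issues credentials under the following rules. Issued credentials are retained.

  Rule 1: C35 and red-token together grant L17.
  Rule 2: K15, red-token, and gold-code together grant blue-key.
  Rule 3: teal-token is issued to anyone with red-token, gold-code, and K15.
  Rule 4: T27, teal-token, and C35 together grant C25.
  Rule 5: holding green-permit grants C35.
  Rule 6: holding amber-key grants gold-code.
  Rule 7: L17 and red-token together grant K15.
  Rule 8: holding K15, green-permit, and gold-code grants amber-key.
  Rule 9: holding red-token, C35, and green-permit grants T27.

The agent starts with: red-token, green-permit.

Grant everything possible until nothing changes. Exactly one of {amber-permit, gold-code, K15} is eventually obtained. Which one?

Holding green-permit grants C35 (Rule 5).
Holding C35 and red-token grants L17 (Rule 1).
Holding L17 and red-token grants K15 (Rule 7).
No rule produces amber-permit, and it is not given. gold-code would need amber-key (Rule 6), but amber-key is never granted.

K15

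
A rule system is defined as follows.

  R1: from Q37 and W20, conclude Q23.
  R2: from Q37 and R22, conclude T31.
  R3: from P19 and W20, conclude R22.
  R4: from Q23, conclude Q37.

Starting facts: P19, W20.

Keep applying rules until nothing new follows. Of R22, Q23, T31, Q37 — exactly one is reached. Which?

P19 and W20 hold, so R22 follows (R3).
Q37 would need Q23 (R4), but Q23 is never established. T31 would need Q37 and R22 (R2), but Q37 is never established. Q23 would need Q37 and W20 (R1), but Q37 is never established.

R22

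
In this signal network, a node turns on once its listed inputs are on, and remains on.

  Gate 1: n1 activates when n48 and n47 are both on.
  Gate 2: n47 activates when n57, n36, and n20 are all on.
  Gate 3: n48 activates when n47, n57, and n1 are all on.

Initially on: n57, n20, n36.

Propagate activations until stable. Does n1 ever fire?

n1 would need n48 and n47 (Gate 1), but n48 never turns on.

No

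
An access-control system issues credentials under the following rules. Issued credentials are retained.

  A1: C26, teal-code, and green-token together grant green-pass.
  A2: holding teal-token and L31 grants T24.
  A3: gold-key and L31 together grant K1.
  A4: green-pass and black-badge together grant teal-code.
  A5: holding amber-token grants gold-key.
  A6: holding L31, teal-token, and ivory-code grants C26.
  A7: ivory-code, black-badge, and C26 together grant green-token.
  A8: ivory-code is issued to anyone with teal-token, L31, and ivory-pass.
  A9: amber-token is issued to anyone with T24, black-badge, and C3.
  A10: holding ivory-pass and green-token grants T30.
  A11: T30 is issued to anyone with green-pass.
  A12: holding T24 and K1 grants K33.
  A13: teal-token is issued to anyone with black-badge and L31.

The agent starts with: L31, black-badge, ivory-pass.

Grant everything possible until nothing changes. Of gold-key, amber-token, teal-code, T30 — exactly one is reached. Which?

Holding black-badge and L31 grants teal-token (A13).
Holding teal-token, L31, and ivory-pass grants ivory-code (A8).
Holding L31, teal-token, and ivory-code grants C26 (A6).
Holding ivory-code, black-badge, and C26 grants green-token (A7).
Holding ivory-pass and green-token grants T30 (A10).
teal-code would need green-pass and black-badge (A4), but green-pass is never granted. gold-key would need amber-token (A5), but amber-token is never granted. amber-token would need T24, black-badge, and C3 (A9), but C3 is never granted.

T30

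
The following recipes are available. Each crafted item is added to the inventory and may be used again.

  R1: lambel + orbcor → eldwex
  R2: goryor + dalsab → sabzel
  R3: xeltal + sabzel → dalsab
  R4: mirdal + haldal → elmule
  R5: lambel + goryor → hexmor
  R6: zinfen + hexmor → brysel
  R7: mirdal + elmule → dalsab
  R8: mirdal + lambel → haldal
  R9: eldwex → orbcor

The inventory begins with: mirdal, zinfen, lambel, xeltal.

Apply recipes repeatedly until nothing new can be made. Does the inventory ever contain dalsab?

mirdal + lambel → haldal (R8).
mirdal + haldal → elmule (R4).
mirdal + elmule → dalsab (R7).

Yes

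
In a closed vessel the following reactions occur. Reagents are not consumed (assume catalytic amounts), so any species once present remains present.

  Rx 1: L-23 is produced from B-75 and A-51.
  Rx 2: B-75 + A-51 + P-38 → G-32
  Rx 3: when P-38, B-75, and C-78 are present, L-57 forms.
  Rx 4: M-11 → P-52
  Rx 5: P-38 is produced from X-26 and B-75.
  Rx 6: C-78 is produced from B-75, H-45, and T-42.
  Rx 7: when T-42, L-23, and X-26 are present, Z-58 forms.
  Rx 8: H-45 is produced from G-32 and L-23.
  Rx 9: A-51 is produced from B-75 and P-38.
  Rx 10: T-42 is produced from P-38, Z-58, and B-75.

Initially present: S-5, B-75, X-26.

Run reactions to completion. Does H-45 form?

X-26 and B-75 present → P-38 forms (Rx 5).
B-75 and P-38 present → A-51 forms (Rx 9).
B-75, A-51, and P-38 present → G-32 forms (Rx 2).
B-75 and A-51 present → L-23 forms (Rx 1).
G-32 and L-23 present → H-45 forms (Rx 8).

Yes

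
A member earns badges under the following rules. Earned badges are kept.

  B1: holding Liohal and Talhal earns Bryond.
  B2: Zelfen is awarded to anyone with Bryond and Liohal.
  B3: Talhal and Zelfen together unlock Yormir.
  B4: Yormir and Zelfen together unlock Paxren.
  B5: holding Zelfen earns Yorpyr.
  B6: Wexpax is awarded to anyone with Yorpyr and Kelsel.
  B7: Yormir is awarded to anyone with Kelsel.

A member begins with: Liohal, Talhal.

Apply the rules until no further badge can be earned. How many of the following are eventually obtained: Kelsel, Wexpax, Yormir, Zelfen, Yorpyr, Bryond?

4

With Liohal and Talhal, Bryond is earned (B1).
With Bryond and Liohal, Zelfen is earned (B2).
With Talhal and Zelfen, Yormir is earned (B3).
With Zelfen, Yorpyr is earned (B5).
No rule produces Kelsel, and it is not given.
Wexpax would need Yorpyr and Kelsel (B6), but Kelsel is never earned.
Yormir: reached.
Zelfen: reached.
Yorpyr: reached.
Bryond: reached.
Reached: Yormir, Zelfen, Yorpyr, and Bryond — 4 of the 6.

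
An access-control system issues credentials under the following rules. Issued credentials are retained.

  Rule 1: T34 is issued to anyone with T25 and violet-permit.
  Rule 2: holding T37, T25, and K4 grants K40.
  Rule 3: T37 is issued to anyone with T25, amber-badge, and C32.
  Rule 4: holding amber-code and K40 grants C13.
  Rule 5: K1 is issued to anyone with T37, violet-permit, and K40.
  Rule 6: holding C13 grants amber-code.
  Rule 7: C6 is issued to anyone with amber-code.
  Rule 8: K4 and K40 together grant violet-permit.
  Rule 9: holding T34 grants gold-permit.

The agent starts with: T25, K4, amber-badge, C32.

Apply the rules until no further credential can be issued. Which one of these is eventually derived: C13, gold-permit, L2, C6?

gold-permit

Holding T25, amber-badge, and C32 grants T37 (Rule 3).
Holding T37, T25, and K4 grants K40 (Rule 2).
Holding K4 and K40 grants violet-permit (Rule 8).
Holding T25 and violet-permit grants T34 (Rule 1).
Holding T34 grants gold-permit (Rule 9).
C6 would need amber-code (Rule 7), but amber-code is never granted. C13 would need amber-code and K40 (Rule 4), but amber-code is never granted. No rule produces L2, and it is not given.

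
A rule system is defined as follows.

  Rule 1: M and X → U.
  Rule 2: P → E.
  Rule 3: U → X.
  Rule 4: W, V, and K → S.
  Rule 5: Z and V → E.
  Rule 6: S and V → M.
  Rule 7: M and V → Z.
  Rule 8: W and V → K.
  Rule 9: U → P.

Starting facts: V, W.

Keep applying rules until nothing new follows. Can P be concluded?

P would need U (Rule 9), but U is never established.

No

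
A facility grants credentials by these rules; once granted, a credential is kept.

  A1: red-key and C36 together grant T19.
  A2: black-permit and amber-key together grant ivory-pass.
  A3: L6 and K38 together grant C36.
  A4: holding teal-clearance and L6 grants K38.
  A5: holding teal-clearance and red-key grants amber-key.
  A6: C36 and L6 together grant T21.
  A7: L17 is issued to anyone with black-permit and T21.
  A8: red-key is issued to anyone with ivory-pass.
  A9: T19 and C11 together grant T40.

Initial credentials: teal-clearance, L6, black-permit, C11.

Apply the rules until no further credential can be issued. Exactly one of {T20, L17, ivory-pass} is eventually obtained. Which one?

L17

Holding teal-clearance and L6 grants K38 (A4).
Holding L6 and K38 grants C36 (A3).
Holding C36 and L6 grants T21 (A6).
Holding black-permit and T21 grants L17 (A7).
No rule produces T20, and it is not given. ivory-pass would need black-permit and amber-key (A2), but amber-key is never granted.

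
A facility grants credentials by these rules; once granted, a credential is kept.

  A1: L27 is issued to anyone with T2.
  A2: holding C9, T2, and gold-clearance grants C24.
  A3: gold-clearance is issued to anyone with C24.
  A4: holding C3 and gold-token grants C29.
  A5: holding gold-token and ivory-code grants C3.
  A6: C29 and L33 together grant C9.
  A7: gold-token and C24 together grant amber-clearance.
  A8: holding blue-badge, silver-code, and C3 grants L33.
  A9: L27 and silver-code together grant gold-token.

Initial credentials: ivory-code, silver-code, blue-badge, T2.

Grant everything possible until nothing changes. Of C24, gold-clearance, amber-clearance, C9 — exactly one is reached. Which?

Holding T2 grants L27 (A1).
Holding L27 and silver-code grants gold-token (A9).
Holding gold-token and ivory-code grants C3 (A5).
Holding blue-badge, silver-code, and C3 grants L33 (A8).
Holding C3 and gold-token grants C29 (A4).
Holding C29 and L33 grants C9 (A6).
C24 would need C9, T2, and gold-clearance (A2), but gold-clearance is never granted. gold-clearance would need C24 (A3), but C24 is never granted. amber-clearance would need gold-token and C24 (A7), but C24 is never granted.

C9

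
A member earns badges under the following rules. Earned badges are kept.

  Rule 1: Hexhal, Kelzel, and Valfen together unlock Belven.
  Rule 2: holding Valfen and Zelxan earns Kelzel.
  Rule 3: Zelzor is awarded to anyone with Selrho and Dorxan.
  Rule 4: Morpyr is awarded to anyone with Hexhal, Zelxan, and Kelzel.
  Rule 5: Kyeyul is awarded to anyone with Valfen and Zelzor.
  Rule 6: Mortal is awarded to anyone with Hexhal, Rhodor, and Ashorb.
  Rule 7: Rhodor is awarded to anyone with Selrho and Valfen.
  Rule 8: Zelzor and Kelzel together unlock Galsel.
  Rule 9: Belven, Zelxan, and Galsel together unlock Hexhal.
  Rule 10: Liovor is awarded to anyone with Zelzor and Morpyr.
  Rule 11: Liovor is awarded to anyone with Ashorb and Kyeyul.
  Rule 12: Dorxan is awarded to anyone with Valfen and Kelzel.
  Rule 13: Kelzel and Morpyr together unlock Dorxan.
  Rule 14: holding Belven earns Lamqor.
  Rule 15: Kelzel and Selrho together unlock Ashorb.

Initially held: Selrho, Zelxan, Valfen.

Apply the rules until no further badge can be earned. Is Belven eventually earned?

No

Belven would need Hexhal, Kelzel, and Valfen (Rule 1), but Hexhal is never earned.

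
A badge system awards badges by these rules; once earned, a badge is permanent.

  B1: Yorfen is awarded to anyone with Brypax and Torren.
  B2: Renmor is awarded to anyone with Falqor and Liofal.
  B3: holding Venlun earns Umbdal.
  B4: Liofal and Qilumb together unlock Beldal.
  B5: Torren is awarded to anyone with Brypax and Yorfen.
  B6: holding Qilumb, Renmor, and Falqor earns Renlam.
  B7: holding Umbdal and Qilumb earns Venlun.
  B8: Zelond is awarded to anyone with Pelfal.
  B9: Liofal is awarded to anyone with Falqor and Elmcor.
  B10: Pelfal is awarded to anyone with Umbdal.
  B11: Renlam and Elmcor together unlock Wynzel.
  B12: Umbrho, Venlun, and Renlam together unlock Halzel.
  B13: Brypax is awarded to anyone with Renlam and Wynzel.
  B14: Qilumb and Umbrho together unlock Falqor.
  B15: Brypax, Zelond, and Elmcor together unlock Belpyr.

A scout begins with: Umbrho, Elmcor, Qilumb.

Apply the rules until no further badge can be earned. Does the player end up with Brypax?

With Qilumb and Umbrho, Falqor is earned (B14).
With Falqor and Elmcor, Liofal is earned (B9).
With Falqor and Liofal, Renmor is earned (B2).
With Qilumb, Renmor, and Falqor, Renlam is earned (B6).
With Renlam and Elmcor, Wynzel is earned (B11).
With Renlam and Wynzel, Brypax is earned (B13).

Yes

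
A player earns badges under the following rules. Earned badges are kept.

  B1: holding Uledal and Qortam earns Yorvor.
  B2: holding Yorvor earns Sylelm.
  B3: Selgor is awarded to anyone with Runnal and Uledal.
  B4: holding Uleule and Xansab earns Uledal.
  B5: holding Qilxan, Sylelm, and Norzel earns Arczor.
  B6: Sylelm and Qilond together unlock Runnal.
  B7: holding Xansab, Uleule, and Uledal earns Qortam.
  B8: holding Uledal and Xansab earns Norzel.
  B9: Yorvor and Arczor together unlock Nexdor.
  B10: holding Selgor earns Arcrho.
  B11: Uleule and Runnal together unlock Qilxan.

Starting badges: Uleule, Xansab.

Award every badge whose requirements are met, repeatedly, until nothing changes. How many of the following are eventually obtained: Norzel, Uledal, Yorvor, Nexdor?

With Uleule and Xansab, Uledal is earned (B4).
With Xansab, Uleule, and Uledal, Qortam is earned (B7).
With Uledal and Xansab, Norzel is earned (B8).
With Uledal and Qortam, Yorvor is earned (B1).
Norzel: reached.
Uledal: reached.
Yorvor: reached.
Nexdor would need Yorvor and Arczor (B9), but Arczor is never earned.
Reached: Norzel, Uledal, and Yorvor — 3 of the 4.

3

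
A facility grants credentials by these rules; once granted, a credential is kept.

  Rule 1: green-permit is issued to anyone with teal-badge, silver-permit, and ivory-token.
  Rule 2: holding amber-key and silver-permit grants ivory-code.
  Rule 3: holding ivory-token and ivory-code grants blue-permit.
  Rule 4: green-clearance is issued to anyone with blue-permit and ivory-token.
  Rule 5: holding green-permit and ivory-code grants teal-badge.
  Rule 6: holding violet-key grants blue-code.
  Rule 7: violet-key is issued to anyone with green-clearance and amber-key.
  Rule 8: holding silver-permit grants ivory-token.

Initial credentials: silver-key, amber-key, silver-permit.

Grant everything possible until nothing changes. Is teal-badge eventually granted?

No

teal-badge would need green-permit and ivory-code (Rule 5), but green-permit is never granted.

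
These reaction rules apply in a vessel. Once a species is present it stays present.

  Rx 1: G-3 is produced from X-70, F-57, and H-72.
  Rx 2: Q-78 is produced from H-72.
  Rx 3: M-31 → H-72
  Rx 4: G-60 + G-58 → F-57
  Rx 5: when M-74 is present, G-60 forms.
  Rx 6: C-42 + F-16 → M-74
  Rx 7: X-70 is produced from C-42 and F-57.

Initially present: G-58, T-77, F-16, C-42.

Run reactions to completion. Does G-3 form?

No

G-3 would need X-70, F-57, and H-72 (Rx 1), but H-72 never forms.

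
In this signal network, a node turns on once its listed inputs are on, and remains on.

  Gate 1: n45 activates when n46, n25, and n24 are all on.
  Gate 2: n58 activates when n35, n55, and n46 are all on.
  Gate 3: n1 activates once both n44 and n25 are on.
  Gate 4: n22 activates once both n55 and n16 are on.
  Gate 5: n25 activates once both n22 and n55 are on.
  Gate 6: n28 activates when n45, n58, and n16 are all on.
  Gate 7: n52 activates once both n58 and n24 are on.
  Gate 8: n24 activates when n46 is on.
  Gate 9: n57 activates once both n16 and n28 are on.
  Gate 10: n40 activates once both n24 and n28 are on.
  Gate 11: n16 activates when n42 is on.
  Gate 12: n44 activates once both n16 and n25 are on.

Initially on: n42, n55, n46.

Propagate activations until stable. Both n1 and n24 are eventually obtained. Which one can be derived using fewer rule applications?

n24: n46 is on, so n24 activates (Gate 8). [1 rule application]
n1: Gate 11: n42 on → n16 on. n55 and n16 are on, so n22 activates (Gate 4). n22 and n55 are on, so n25 activates (Gate 5). Gate 12: n16 and n25 on → n44 on. Gate 3: n44 and n25 on → n1 on. [5 rule applications]
n24 needs fewer.

n24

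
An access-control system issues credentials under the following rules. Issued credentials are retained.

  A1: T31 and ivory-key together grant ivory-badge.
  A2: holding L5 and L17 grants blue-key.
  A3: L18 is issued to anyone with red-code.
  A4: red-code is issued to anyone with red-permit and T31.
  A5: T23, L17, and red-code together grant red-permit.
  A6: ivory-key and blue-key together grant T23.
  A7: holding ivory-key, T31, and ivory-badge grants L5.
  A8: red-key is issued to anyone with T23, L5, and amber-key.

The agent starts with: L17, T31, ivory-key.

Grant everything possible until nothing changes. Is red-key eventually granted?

red-key would need T23, L5, and amber-key (A8), but amber-key is never granted.

No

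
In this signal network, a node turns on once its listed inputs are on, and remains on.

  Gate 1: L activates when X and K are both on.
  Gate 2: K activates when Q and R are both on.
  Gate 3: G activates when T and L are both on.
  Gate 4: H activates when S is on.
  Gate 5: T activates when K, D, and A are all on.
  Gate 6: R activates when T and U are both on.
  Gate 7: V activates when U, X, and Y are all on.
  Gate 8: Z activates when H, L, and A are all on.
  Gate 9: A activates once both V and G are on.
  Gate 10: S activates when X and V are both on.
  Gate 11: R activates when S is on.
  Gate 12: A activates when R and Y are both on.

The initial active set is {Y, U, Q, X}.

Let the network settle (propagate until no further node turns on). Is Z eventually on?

Gate 7: U, X, and Y on → V on.
X and V are on, so S activates (Gate 10).
S is on, so R activates (Gate 11).
Gate 4: S on → H on.
Gate 2: Q and R on → K on.
R and Y are on, so A activates (Gate 12).
Gate 1: X and K on → L on.
H, L, and A are on, so Z activates (Gate 8).

Yes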